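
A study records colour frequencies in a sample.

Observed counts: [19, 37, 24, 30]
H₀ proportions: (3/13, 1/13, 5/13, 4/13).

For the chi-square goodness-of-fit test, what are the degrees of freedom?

df = k − 1 = 4 − 1 = 3

degrees of freedom = 3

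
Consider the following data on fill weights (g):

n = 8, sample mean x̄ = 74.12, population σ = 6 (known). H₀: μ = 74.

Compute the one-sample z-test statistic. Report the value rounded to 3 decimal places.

SE = σ/√n = 6/√8 = 2.1213
z = (x̄−μ₀)/SE = (74.12−74)/2.1213 = 0.0566

test statistic = 0.057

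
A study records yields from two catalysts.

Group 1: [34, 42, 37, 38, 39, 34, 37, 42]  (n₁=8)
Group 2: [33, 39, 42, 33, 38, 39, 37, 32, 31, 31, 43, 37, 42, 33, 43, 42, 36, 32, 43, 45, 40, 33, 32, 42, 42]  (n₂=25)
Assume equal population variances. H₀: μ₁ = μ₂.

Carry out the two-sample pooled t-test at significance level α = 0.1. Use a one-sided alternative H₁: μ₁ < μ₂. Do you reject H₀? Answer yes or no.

reject H₀: no

x̄₁=37.875, s₁=3.091, n₁=8
x̄₂=37.600, s₂=4.646, n₂=25
s_p² = [7·3.091² + 24·4.646²]/31 = 18.8669
SE = √(s_p²·(1/8+1/25)) = 1.7644
t = (37.875−37.600)/1.7644 = 0.1559
df = 31
p-value (one-sided, H₁ less) = 0.56142
At α=0.1: p ≥ α → fail to reject H₀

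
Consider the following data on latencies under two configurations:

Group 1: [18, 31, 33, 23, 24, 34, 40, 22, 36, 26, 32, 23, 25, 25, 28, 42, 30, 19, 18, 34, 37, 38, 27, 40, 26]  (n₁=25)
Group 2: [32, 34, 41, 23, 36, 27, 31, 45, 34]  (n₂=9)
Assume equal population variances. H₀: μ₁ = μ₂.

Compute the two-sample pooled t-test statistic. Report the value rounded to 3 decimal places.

x̄₁=29.240, s₁=7.149, n₁=25
x̄₂=33.667, s₂=6.671, n₂=9
s_p² = [24·7.149² + 8·6.671²]/32 = 49.4550
SE = √(s_p²·(1/25+1/9)) = 2.7337
t = (29.240−33.667)/2.7337 = -1.6193
df = 32

test statistic = -1.619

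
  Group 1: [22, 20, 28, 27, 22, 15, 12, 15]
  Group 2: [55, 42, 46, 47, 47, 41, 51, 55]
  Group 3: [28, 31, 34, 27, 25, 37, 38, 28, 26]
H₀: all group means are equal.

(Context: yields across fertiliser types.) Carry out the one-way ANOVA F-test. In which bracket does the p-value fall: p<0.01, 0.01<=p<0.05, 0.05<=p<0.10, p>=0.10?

p-value bracket: p<0.01

Group means [20.12, 48.00, 30.44], grand mean 32.760
SSB = Σnᵢ(x̄ᵢ−x̄)² = 3183.463; SSW = ΣΣ(x−x̄ᵢ)² = 619.097
MSB = 3183.463/2 = 1591.7314; MSW = 619.097/22 = 28.1408
F = MSB/MSW = 56.5632
df = (2, 22)
p-value (upper-tail) = 0.00000
→ bracket: p<0.01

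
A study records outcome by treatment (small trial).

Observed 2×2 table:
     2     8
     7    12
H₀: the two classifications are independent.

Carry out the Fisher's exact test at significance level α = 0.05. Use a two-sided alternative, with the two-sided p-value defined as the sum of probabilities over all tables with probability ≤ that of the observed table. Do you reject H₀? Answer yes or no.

Margins: r₁=10, r₂=19, c₁=9, c₂=20, n=29
p_obs = C(10,2)·C(19,7)/C(29,9); sum pmf over tables with pmf ≤ p_obs
p-value (two-sided) = 0.43108
At α=0.05: p ≥ α → fail to reject H₀

reject H₀: no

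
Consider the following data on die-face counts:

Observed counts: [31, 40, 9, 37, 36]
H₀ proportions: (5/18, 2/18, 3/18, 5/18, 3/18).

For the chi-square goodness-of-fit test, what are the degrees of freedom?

df = k − 1 = 5 − 1 = 4

degrees of freedom = 4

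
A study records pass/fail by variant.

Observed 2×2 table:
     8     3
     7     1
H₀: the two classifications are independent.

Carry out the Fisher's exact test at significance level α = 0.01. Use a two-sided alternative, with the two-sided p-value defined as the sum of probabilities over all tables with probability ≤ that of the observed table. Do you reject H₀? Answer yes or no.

reject H₀: no

Margins: r₁=11, r₂=8, c₁=15, c₂=4, n=19
p_obs = C(11,8)·C(8,7)/C(19,15); sum pmf over tables with pmf ≤ p_obs
p-value (two-sided) = 0.60268
At α=0.01: p ≥ α → fail to reject H₀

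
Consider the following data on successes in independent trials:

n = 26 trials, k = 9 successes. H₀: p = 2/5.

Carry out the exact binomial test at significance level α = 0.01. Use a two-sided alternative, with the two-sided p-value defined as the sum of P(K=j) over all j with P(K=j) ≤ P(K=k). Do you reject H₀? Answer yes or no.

reject H₀: no

Exact binomial: n=26, k=9, p₀=2/5=0.4000
P(X=j) = C(n,j)·p₀^j·(1−p₀)^(n−j); p = Σ P(X=j) over j with P(X=j) ≤ P(X=9)
p-value (two-sided) = 0.69050
At α=0.01: p ≥ α → fail to reject H₀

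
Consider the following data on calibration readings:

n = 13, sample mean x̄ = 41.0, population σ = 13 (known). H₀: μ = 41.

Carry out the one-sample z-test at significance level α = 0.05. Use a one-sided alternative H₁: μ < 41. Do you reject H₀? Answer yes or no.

SE = σ/√n = 13/√13 = 3.6056
z = (x̄−μ₀)/SE = (41.0−41)/3.6056 = 0.0000
p-value (one-sided, H₁ less) = 0.50000
At α=0.05: p ≥ α → fail to reject H₀

reject H₀: no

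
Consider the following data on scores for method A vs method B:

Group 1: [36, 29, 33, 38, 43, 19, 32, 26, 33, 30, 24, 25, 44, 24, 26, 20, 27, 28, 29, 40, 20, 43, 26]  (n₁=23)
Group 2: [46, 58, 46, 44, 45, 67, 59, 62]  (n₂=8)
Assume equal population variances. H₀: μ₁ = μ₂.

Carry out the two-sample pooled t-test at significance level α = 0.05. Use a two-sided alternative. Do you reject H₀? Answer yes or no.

x̄₁=30.217, s₁=7.495, n₁=23
x̄₂=53.375, s₂=9.102, n₂=8
s_p² = [22·7.495² + 7·9.102²]/29 = 62.6134
SE = √(s_p²·(1/23+1/8)) = 3.2479
t = (30.217−53.375)/3.2479 = -7.1300
df = 29
p-value (two-sided) = 0.00000
At α=0.05: p < α → reject H₀

reject H₀: yes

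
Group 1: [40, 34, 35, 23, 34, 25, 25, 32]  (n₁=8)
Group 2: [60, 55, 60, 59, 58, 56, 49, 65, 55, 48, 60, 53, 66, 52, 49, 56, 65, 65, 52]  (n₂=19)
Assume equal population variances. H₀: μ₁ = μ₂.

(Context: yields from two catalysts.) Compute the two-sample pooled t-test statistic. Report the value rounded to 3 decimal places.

x̄₁=31.000, s₁=6.000, n₁=8
x̄₂=57.000, s₂=5.725, n₂=19
s_p² = [7·6.000² + 18·5.725²]/25 = 33.6800
SE = √(s_p²·(1/8+1/19)) = 2.4459
t = (31.000−57.000)/2.4459 = -10.6299
df = 25

test statistic = -10.630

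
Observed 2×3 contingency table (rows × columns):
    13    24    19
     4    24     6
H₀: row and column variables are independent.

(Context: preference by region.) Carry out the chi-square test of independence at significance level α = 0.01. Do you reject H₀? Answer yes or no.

reject H₀: no

Row totals [56, 34], col totals [17, 48, 25], n=90
χ² = (13−10.58)²/10.58 + (24−29.87)²/29.87 + (19−15.56)²/15.56 + (4−6.42)²/6.42 + (24−18.13)²/18.13 + (6−9.44)²/9.44 = 6.5376
df = 2
p-value (upper-tail) = 0.03805
At α=0.01: p ≥ α → fail to reject H₀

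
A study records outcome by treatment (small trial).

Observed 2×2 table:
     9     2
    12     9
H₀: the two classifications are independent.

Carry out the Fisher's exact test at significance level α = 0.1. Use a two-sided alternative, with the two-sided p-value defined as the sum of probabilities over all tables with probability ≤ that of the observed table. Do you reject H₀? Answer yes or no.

reject H₀: no

Margins: r₁=11, r₂=21, c₁=21, c₂=11, n=32
p_obs = C(11,9)·C(21,12)/C(32,21); sum pmf over tables with pmf ≤ p_obs
p-value (two-sided) = 0.24806
At α=0.1: p ≥ α → fail to reject H₀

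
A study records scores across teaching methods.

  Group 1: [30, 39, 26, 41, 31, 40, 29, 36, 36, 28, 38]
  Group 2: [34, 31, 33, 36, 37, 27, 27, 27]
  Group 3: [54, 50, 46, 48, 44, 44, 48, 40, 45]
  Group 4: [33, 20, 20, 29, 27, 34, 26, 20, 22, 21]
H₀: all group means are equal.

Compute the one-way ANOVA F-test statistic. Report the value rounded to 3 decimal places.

test statistic = 31.776

Group means [34.00, 31.50, 46.56, 25.20], grand mean 34.132
SSB = Σnᵢ(x̄ᵢ−x̄)² = 2242.520; SSW = ΣΣ(x−x̄ᵢ)² = 799.822
MSB = 2242.520/3 = 747.5066; MSW = 799.822/34 = 23.5242
F = MSB/MSW = 31.7761
df = (3, 34)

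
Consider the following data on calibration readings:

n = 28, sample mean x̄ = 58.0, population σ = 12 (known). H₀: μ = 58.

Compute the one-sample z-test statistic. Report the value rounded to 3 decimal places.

SE = σ/√n = 12/√28 = 2.2678
z = (x̄−μ₀)/SE = (58.0−58)/2.2678 = 0.0000

test statistic = 0.000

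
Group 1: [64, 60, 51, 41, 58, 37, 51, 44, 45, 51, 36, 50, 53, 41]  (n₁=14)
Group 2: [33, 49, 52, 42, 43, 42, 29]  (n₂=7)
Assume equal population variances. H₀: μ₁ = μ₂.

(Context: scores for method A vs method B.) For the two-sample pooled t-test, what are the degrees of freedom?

df = n₁ + n₂ − 2 = 14 + 7 − 2 = 19

degrees of freedom = 19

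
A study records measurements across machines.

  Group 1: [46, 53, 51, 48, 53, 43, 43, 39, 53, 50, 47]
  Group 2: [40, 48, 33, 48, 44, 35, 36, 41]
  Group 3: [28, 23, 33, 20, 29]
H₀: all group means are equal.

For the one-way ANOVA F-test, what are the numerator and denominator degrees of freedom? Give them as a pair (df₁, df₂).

k = 3 groups, N = 24 total
df = (k−1, N−k) = (3−1, 24−3) = (2, 21)

degrees of freedom = [2, 21]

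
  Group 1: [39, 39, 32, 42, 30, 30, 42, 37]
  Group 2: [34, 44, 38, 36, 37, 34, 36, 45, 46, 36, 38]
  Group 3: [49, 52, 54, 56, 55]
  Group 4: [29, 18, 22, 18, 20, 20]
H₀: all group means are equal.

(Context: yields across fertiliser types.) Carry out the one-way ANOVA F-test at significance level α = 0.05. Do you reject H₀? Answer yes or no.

reject H₀: yes

Group means [36.38, 38.55, 53.20, 21.17], grand mean 36.933
SSB = Σnᵢ(x̄ᵢ−x̄)² = 2845.631; SSW = ΣΣ(x−x̄ᵢ)² = 484.236
MSB = 2845.631/3 = 948.5437; MSW = 484.236/26 = 18.6244
F = MSB/MSW = 50.9300
df = (3, 26)
p-value (upper-tail) = 0.00000
At α=0.05: p < α → reject H₀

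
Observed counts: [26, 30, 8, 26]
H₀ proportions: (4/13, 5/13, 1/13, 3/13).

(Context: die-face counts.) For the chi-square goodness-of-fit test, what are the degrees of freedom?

df = k − 1 = 4 − 1 = 3

degrees of freedom = 3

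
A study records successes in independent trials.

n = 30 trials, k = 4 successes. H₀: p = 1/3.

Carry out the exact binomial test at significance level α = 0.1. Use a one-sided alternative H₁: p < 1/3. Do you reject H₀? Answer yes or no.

Exact binomial: n=30, k=4, p₀=1/3=0.3333
P(X≤4) from Σ C(n,i)·p₀^i·(1−p₀)^(n−i)
p-value (one-sided, H₁ less) = 0.01223
At α=0.1: p < α → reject H₀

reject H₀: yes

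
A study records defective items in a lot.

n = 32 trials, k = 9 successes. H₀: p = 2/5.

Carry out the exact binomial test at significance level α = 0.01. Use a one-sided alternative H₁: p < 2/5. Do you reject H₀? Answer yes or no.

reject H₀: no

Exact binomial: n=32, k=9, p₀=2/5=0.4000
P(X≤9) from Σ C(n,i)·p₀^i·(1−p₀)^(n−i)
p-value (one-sided, H₁ less) = 0.11555
At α=0.01: p ≥ α → fail to reject H₀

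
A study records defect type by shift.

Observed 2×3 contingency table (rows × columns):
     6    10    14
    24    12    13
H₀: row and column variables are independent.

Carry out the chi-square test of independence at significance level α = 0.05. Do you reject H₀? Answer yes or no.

reject H₀: yes

Row totals [30, 49], col totals [30, 22, 27], n=79
χ² = (6−11.39)²/11.39 + (10−8.35)²/8.35 + (14−10.25)²/10.25 + (24−18.61)²/18.61 + (12−13.65)²/13.65 + (13−16.75)²/16.75 = 6.8452
df = 2
p-value (upper-tail) = 0.03263
At α=0.05: p < α → reject H₀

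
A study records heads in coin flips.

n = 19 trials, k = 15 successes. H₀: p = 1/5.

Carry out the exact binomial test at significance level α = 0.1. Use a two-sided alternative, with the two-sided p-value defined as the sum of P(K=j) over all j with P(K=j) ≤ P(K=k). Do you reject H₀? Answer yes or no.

Exact binomial: n=19, k=15, p₀=1/5=0.2000
P(X=j) = C(n,j)·p₀^j·(1−p₀)^(n−j); p = Σ P(X=j) over j with P(X=j) ≤ P(X=15)
p-value (two-sided) = 0.00000
At α=0.1: p < α → reject H₀

reject H₀: yes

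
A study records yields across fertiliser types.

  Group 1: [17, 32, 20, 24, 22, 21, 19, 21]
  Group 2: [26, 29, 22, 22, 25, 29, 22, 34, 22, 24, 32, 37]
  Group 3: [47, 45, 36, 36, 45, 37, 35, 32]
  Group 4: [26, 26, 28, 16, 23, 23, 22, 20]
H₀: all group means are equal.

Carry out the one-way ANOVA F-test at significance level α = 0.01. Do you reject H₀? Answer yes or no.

Group means [22.00, 27.00, 39.12, 23.00], grand mean 27.694
SSB = Σnᵢ(x̄ᵢ−x̄)² = 1486.764; SSW = ΣΣ(x−x̄ᵢ)² = 764.875
MSB = 1486.764/3 = 495.5880; MSW = 764.875/32 = 23.9023
F = MSB/MSW = 20.7339
df = (3, 32)
p-value (upper-tail) = 0.00000
At α=0.01: p < α → reject H₀

reject H₀: yes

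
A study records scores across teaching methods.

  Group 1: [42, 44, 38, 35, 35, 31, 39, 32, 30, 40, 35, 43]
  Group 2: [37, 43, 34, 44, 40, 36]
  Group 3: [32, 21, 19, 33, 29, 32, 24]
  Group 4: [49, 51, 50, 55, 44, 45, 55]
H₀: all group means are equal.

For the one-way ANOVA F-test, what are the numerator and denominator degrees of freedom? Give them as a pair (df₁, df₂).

k = 4 groups, N = 32 total
df = (k−1, N−k) = (4−1, 32−4) = (3, 28)

degrees of freedom = [3, 28]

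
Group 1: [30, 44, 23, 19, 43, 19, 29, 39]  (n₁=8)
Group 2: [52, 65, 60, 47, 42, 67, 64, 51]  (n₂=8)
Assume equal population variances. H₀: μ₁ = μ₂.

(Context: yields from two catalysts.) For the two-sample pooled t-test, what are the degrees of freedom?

degrees of freedom = 14

df = n₁ + n₂ − 2 = 8 + 8 − 2 = 14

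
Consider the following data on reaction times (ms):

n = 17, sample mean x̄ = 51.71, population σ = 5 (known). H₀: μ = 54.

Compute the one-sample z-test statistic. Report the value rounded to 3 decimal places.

SE = σ/√n = 5/√17 = 1.2127
z = (x̄−μ₀)/SE = (51.71−54)/1.2127 = -1.8884

test statistic = -1.888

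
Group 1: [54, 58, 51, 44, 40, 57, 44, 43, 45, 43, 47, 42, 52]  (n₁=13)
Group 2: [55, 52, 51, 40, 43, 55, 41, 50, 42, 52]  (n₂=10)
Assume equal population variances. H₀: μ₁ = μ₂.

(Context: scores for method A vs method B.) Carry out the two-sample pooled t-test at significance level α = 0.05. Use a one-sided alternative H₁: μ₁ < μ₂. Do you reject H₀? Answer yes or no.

reject H₀: no

x̄₁=47.692, s₁=6.005, n₁=13
x̄₂=48.100, s₂=5.934, n₂=10
s_p² = [12·6.005² + 9·5.934²]/21 = 35.6985
SE = √(s_p²·(1/13+1/10)) = 2.5131
t = (47.692−48.100)/2.5131 = -0.1622
df = 21
p-value (one-sided, H₁ less) = 0.43634
At α=0.05: p ≥ α → fail to reject H₀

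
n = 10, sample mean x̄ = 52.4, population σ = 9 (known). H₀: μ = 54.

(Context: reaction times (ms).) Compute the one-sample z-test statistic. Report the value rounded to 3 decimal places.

SE = σ/√n = 9/√10 = 2.8460
z = (x̄−μ₀)/SE = (52.4−54)/2.8460 = -0.5622

test statistic = -0.562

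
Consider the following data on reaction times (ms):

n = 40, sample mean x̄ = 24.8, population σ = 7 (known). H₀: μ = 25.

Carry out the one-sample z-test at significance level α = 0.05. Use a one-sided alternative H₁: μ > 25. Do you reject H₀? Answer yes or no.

reject H₀: no

SE = σ/√n = 7/√40 = 1.1068
z = (x̄−μ₀)/SE = (24.8−25)/1.1068 = -0.1807
p-value (one-sided, H₁ greater) = 0.57170
At α=0.05: p ≥ α → fail to reject H₀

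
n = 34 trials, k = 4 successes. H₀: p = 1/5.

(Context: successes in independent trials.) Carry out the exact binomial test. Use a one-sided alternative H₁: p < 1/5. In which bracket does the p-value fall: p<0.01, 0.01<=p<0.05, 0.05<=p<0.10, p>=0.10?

p-value bracket: p>=0.10

Exact binomial: n=34, k=4, p₀=1/5=0.2000
P(X≤4) from Σ C(n,i)·p₀^i·(1−p₀)^(n−i)
p-value (one-sided, H₁ less) = 0.16186
→ bracket: p>=0.10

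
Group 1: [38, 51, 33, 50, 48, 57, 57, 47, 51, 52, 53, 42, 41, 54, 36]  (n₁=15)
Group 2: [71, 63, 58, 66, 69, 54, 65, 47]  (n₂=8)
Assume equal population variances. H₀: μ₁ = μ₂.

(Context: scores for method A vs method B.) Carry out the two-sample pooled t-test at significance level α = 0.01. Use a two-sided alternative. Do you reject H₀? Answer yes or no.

x̄₁=47.333, s₁=7.603, n₁=15
x̄₂=61.625, s₂=8.105, n₂=8
s_p² = [14·7.603² + 7·8.105²]/21 = 60.4385
SE = √(s_p²·(1/15+1/8)) = 3.4035
t = (47.333−61.625)/3.4035 = -4.1991
df = 21
p-value (two-sided) = 0.00040
At α=0.01: p < α → reject H₀

reject H₀: yes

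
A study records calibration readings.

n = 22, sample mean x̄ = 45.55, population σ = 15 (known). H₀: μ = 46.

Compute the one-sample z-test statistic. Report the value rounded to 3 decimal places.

SE = σ/√n = 15/√22 = 3.1980
z = (x̄−μ₀)/SE = (45.55−46)/3.1980 = -0.1407

test statistic = -0.141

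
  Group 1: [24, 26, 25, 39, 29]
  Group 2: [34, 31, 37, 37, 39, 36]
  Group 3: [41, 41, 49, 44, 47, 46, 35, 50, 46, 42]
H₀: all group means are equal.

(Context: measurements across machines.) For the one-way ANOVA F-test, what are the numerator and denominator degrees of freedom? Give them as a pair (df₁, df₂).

degrees of freedom = [2, 18]

k = 3 groups, N = 21 total
df = (k−1, N−k) = (3−1, 21−3) = (2, 18)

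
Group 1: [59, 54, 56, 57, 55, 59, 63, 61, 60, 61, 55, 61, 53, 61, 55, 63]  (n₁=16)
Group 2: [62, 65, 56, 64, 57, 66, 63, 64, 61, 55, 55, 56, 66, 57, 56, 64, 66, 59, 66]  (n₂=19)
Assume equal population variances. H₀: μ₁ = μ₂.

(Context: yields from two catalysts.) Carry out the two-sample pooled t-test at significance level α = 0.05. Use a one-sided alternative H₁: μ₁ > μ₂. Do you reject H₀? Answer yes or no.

reject H₀: no

x̄₁=58.312, s₁=3.301, n₁=16
x̄₂=60.947, s₂=4.288, n₂=19
s_p² = [15·3.301² + 18·4.288²]/33 = 14.9814
SE = √(s_p²·(1/16+1/19)) = 1.3133
t = (58.312−60.947)/1.3133 = -2.0063
df = 33
p-value (one-sided, H₁ greater) = 0.97346
At α=0.05: p ≥ α → fail to reject H₀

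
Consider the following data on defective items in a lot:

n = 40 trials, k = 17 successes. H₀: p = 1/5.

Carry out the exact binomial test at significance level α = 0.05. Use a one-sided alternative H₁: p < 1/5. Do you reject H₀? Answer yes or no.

Exact binomial: n=40, k=17, p₀=1/5=0.2000
P(X≤17) from Σ C(n,i)·p₀^i·(1−p₀)^(n−i)
p-value (one-sided, H₁ less) = 0.99970
At α=0.05: p ≥ α → fail to reject H₀

reject H₀: no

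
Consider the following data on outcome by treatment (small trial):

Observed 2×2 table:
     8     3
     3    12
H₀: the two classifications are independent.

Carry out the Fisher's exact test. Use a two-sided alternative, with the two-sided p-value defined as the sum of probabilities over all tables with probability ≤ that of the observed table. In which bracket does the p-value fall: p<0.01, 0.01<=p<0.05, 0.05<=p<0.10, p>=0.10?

Margins: r₁=11, r₂=15, c₁=11, c₂=15, n=26
p_obs = C(11,8)·C(15,3)/C(26,11); sum pmf over tables with pmf ≤ p_obs
p-value (two-sided) = 0.01494
→ bracket: 0.01<=p<0.05

p-value bracket: 0.01<=p<0.05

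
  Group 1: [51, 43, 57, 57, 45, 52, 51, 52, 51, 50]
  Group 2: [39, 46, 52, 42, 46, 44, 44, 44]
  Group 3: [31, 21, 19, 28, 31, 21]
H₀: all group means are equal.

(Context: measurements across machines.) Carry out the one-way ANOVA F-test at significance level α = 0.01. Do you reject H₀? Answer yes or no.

reject H₀: yes

Group means [50.90, 44.62, 25.17], grand mean 42.375
SSB = Σnᵢ(x̄ᵢ−x̄)² = 2544.017; SSW = ΣΣ(x−x̄ᵢ)² = 421.608
MSB = 2544.017/2 = 1272.0083; MSW = 421.608/21 = 20.0766
F = MSB/MSW = 63.3578
df = (2, 21)
p-value (upper-tail) = 0.00000
At α=0.01: p < α → reject H₀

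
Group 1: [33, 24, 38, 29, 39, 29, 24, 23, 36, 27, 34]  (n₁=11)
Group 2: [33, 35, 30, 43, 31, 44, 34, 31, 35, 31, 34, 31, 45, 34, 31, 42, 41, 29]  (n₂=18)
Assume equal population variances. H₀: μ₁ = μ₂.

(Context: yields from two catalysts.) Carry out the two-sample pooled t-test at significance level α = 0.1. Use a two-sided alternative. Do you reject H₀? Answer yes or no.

reject H₀: yes

x̄₁=30.545, s₁=5.786, n₁=11
x̄₂=35.222, s₂=5.298, n₂=18
s_p² = [10·5.786² + 17·5.298²]/27 = 30.0681
SE = √(s_p²·(1/11+1/18)) = 2.0985
t = (30.545−35.222)/2.0985 = -2.2286
df = 27
p-value (two-sided) = 0.03436
At α=0.1: p < α → reject H₀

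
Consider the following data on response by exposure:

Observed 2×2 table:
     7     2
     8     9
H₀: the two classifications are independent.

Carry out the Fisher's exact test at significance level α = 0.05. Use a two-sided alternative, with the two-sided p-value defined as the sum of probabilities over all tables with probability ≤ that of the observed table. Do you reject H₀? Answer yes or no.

reject H₀: no

Margins: r₁=9, r₂=17, c₁=15, c₂=11, n=26
p_obs = C(9,7)·C(17,8)/C(26,15); sum pmf over tables with pmf ≤ p_obs
p-value (two-sided) = 0.21670
At α=0.05: p ≥ α → fail to reject H₀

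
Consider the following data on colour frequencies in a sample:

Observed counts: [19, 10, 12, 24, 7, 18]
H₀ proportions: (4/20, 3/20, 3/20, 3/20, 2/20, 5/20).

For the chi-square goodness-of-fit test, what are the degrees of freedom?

degrees of freedom = 5

df = k − 1 = 6 − 1 = 5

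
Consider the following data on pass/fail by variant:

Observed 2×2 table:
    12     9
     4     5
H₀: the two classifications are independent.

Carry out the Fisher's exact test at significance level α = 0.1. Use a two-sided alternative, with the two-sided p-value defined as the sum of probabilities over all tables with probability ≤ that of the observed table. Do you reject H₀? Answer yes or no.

Margins: r₁=21, r₂=9, c₁=16, c₂=14, n=30
p_obs = C(21,12)·C(9,4)/C(30,16); sum pmf over tables with pmf ≤ p_obs
p-value (two-sided) = 0.69439
At α=0.1: p ≥ α → fail to reject H₀

reject H₀: no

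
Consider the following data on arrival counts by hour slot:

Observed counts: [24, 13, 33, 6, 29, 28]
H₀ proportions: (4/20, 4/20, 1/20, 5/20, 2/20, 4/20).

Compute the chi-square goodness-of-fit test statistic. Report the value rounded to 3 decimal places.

test statistic = 152.556

n = 133; E_i = n·p_i = [26.60, 26.60, 6.65, 33.25, 13.30, 26.60]
χ² = (24−26.60)²/26.60 + (13−26.60)²/26.60 + (33−6.65)²/6.65 + (6−33.25)²/33.25 + (29−13.30)²/13.30 + (28−26.60)²/26.60 = 152.5564
df = 5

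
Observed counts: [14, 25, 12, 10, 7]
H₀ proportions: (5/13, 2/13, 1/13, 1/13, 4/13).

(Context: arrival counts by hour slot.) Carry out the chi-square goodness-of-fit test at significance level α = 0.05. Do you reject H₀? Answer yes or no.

reject H₀: yes

n = 68; E_i = n·p_i = [26.15, 10.46, 5.23, 5.23, 20.92]
χ² = (14−26.15)²/26.15 + (25−10.46)²/10.46 + (12−5.23)²/5.23 + (10−5.23)²/5.23 + (7−20.92)²/20.92 = 48.2257
df = 4
p-value (upper-tail) = 0.00000
At α=0.05: p < α → reject H₀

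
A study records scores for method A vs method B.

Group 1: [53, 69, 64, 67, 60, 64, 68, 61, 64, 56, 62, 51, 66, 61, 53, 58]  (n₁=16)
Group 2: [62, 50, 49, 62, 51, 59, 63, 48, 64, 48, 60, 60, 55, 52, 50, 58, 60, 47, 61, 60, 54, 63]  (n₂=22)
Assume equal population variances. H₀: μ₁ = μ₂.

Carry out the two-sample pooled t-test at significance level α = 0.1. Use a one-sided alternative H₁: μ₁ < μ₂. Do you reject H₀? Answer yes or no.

reject H₀: no

x̄₁=61.062, s₁=5.567, n₁=16
x̄₂=56.182, s₂=5.820, n₂=22
s_p² = [15·5.567² + 21·5.820²]/36 = 32.6725
SE = √(s_p²·(1/16+1/22)) = 1.8781
t = (61.062−56.182)/1.8781 = 2.5988
df = 36
p-value (one-sided, H₁ less) = 0.99326
At α=0.1: p ≥ α → fail to reject H₀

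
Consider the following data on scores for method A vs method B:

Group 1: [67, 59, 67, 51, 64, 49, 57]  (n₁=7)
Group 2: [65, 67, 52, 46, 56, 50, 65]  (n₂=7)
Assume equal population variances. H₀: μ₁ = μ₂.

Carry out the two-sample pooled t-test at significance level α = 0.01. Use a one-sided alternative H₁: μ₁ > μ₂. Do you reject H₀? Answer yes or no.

x̄₁=59.143, s₁=7.313, n₁=7
x̄₂=57.286, s₂=8.401, n₂=7
s_p² = [6·7.313² + 6·8.401²]/12 = 62.0238
SE = √(s_p²·(1/7+1/7)) = 4.2096
t = (59.143−57.286)/4.2096 = 0.4412
df = 12
p-value (one-sided, H₁ greater) = 0.33347
At α=0.01: p ≥ α → fail to reject H₀

reject H₀: no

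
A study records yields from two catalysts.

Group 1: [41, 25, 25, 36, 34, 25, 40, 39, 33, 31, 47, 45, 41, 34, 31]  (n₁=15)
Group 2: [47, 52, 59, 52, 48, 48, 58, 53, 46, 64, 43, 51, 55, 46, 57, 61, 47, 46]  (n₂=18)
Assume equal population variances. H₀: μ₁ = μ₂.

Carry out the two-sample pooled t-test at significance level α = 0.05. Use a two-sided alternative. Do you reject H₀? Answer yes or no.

reject H₀: yes

x̄₁=35.133, s₁=7.049, n₁=15
x̄₂=51.833, s₂=6.022, n₂=18
s_p² = [14·7.049² + 17·6.022²]/31 = 42.3301
SE = √(s_p²·(1/15+1/18)) = 2.2746
t = (35.133−51.833)/2.2746 = -7.3420
df = 31
p-value (two-sided) = 0.00000
At α=0.05: p < α → reject H₀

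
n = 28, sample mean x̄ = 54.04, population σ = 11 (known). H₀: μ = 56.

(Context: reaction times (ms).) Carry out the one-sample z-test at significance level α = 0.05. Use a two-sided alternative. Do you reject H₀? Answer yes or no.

SE = σ/√n = 11/√28 = 2.0788
z = (x̄−μ₀)/SE = (54.04−56)/2.0788 = -0.9428
p-value (two-sided) = 0.34576
At α=0.05: p ≥ α → fail to reject H₀

reject H₀: no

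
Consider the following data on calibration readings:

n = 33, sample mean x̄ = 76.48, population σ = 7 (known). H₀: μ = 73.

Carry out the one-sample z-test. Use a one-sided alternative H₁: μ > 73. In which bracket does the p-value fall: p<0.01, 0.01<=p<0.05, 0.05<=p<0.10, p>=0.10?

p-value bracket: p<0.01

SE = σ/√n = 7/√33 = 1.2185
z = (x̄−μ₀)/SE = (76.48−73)/1.2185 = 2.8559
p-value (one-sided, H₁ greater) = 0.00215
→ bracket: p<0.01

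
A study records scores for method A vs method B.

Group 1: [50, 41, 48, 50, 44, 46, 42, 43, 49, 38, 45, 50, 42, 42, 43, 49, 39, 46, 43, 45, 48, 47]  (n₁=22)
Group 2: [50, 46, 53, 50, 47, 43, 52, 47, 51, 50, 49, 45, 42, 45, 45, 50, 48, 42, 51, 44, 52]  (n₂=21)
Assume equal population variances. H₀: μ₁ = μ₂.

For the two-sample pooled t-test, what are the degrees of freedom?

df = n₁ + n₂ − 2 = 22 + 21 − 2 = 41

degrees of freedom = 41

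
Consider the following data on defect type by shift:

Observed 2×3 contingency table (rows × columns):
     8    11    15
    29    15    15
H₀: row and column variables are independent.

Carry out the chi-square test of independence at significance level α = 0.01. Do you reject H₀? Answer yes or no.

Row totals [34, 59], col totals [37, 26, 30], n=93
χ² = (8−13.53)²/13.53 + (11−9.51)²/9.51 + (15−10.97)²/10.97 + (29−23.47)²/23.47 + (15−16.49)²/16.49 + (15−19.03)²/19.03 = 6.2667
df = 2
p-value (upper-tail) = 0.04357
At α=0.01: p ≥ α → fail to reject H₀

reject H₀: no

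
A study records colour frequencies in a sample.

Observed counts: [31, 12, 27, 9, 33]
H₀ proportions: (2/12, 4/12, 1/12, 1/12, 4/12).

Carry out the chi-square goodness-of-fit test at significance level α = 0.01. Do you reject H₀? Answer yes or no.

reject H₀: yes

n = 112; E_i = n·p_i = [18.67, 37.33, 9.33, 9.33, 37.33]
χ² = (31−18.67)²/18.67 + (12−37.33)²/37.33 + (27−9.33)²/9.33 + (9−9.33)²/9.33 + (33−37.33)²/37.33 = 59.2946
df = 4
p-value (upper-tail) = 0.00000
At α=0.01: p < α → reject H₀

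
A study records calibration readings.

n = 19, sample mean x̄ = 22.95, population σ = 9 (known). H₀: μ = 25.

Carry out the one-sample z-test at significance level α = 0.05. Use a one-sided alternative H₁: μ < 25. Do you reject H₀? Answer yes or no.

reject H₀: no

SE = σ/√n = 9/√19 = 2.0647
z = (x̄−μ₀)/SE = (22.95−25)/2.0647 = -0.9929
p-value (one-sided, H₁ less) = 0.16039
At α=0.05: p ≥ α → fail to reject H₀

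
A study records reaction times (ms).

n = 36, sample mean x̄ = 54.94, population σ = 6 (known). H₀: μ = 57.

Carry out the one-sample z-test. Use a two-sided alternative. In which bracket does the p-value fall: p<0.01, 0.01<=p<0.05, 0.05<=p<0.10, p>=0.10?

SE = σ/√n = 6/√36 = 1.0000
z = (x̄−μ₀)/SE = (54.94−57)/1.0000 = -2.0600
p-value (two-sided) = 0.03940
→ bracket: 0.01<=p<0.05

p-value bracket: 0.01<=p<0.05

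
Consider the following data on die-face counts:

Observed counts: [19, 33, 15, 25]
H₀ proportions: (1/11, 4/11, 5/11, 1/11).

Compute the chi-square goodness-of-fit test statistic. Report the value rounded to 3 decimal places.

n = 92; E_i = n·p_i = [8.36, 33.45, 41.82, 8.36]
χ² = (19−8.36)²/8.36 + (33−33.45)²/33.45 + (15−41.82)²/41.82 + (25−8.36)²/8.36 = 63.8234
df = 3

test statistic = 63.823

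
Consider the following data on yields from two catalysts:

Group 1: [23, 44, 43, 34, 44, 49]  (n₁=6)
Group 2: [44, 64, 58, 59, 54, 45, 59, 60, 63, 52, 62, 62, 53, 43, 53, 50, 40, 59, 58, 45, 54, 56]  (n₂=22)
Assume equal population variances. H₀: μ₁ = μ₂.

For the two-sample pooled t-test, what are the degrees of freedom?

degrees of freedom = 26

df = n₁ + n₂ − 2 = 6 + 22 − 2 = 26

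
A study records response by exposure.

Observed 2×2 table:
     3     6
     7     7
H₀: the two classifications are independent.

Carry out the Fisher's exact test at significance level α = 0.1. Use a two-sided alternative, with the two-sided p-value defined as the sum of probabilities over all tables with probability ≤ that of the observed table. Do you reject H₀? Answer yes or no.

Margins: r₁=9, r₂=14, c₁=10, c₂=13, n=23
p_obs = C(9,3)·C(14,7)/C(23,10); sum pmf over tables with pmf ≤ p_obs
p-value (two-sided) = 0.66927
At α=0.1: p ≥ α → fail to reject H₀

reject H₀: no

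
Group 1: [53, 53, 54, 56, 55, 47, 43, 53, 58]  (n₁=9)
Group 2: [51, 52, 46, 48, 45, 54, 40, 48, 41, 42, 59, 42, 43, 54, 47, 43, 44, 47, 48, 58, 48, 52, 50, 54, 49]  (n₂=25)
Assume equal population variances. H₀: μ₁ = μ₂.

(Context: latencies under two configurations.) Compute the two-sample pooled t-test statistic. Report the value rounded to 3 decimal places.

x̄₁=52.444, s₁=4.640, n₁=9
x̄₂=48.200, s₂=5.164, n₂=25
s_p² = [8·4.640² + 24·5.164²]/32 = 25.3819
SE = √(s_p²·(1/9+1/25)) = 1.9584
t = (52.444−48.200)/1.9584 = 2.1673
df = 32

test statistic = 2.167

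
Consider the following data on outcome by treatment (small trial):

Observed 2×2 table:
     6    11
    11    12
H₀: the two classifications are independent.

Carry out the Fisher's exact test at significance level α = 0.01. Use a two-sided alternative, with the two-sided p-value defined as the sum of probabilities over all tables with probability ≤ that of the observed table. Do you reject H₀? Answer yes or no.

Margins: r₁=17, r₂=23, c₁=17, c₂=23, n=40
p_obs = C(17,6)·C(23,11)/C(40,17); sum pmf over tables with pmf ≤ p_obs
p-value (two-sided) = 0.52536
At α=0.01: p ≥ α → fail to reject H₀

reject H₀: no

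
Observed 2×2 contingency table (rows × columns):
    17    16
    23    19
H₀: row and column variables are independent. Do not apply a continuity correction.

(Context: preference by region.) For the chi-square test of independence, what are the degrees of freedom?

degrees of freedom = 1

df = (r−1)(c−1) = (2−1)·(2−1) = 1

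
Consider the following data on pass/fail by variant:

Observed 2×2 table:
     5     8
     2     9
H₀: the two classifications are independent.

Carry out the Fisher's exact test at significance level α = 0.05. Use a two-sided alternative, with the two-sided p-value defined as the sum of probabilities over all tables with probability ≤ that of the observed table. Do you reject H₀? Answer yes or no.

reject H₀: no

Margins: r₁=13, r₂=11, c₁=7, c₂=17, n=24
p_obs = C(13,5)·C(11,2)/C(24,7); sum pmf over tables with pmf ≤ p_obs
p-value (two-sided) = 0.38644
At α=0.05: p ≥ α → fail to reject H₀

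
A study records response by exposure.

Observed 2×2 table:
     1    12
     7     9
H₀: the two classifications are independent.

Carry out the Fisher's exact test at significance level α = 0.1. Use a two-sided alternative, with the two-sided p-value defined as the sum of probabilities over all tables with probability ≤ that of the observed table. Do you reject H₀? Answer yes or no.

Margins: r₁=13, r₂=16, c₁=8, c₂=21, n=29
p_obs = C(13,1)·C(16,7)/C(29,8); sum pmf over tables with pmf ≤ p_obs
p-value (two-sided) = 0.04434
At α=0.1: p < α → reject H₀

reject H₀: yes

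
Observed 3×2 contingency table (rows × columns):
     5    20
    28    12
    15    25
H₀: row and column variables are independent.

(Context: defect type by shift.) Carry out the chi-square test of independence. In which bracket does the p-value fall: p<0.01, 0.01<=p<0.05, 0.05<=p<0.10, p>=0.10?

p-value bracket: p<0.01

Row totals [25, 40, 40], col totals [48, 57], n=105
χ² = (5−11.43)²/11.43 + (20−13.57)²/13.57 + (28−18.29)²/18.29 + (12−21.71)²/21.71 + (15−18.29)²/18.29 + (25−21.71)²/21.71 = 17.2553
df = 2
p-value (upper-tail) = 0.00018
→ bracket: p<0.01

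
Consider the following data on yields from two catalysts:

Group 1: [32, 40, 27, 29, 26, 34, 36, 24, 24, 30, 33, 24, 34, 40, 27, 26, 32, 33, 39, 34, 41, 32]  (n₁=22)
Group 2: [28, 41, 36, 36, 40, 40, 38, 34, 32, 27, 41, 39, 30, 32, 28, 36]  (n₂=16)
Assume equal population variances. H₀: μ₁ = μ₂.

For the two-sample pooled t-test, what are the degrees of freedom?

df = n₁ + n₂ − 2 = 22 + 16 − 2 = 36

degrees of freedom = 36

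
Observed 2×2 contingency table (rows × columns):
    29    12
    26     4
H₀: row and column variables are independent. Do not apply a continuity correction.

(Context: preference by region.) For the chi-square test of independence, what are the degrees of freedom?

degrees of freedom = 1

df = (r−1)(c−1) = (2−1)·(2−1) = 1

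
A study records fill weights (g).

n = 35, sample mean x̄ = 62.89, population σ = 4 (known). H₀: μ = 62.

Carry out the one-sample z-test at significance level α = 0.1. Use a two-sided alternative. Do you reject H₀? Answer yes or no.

reject H₀: no

SE = σ/√n = 4/√35 = 0.6761
z = (x̄−μ₀)/SE = (62.89−62)/0.6761 = 1.3163
p-value (two-sided) = 0.18806
At α=0.1: p ≥ α → fail to reject H₀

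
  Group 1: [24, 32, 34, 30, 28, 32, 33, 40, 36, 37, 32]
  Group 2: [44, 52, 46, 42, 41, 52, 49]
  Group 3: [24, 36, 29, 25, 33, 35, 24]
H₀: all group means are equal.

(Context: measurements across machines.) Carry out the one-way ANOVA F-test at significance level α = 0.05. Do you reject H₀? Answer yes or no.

Group means [32.55, 46.57, 29.43], grand mean 35.600
SSB = Σnᵢ(x̄ᵢ−x̄)² = 1211.844; SSW = ΣΣ(x−x̄ᵢ)² = 480.156
MSB = 1211.844/2 = 605.9221; MSW = 480.156/22 = 21.8253
F = MSB/MSW = 27.7624
df = (2, 22)
p-value (upper-tail) = 0.00000
At α=0.05: p < α → reject H₀

reject H₀: yes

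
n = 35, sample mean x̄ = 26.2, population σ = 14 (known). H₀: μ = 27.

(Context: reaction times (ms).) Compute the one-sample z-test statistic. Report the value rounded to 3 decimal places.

SE = σ/√n = 14/√35 = 2.3664
z = (x̄−μ₀)/SE = (26.2−27)/2.3664 = -0.3381

test statistic = -0.338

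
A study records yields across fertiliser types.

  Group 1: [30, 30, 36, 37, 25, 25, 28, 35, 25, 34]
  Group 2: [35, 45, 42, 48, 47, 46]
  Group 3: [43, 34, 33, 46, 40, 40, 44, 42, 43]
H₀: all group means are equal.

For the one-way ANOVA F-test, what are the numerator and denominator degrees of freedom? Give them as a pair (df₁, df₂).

k = 3 groups, N = 25 total
df = (k−1, N−k) = (3−1, 25−3) = (2, 22)

degrees of freedom = [2, 22]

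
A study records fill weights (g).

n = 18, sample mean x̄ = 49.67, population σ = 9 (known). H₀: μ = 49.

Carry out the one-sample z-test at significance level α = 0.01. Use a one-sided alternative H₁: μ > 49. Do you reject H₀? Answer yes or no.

reject H₀: no

SE = σ/√n = 9/√18 = 2.1213
z = (x̄−μ₀)/SE = (49.67−49)/2.1213 = 0.3158
p-value (one-sided, H₁ greater) = 0.37606
At α=0.01: p ≥ α → fail to reject H₀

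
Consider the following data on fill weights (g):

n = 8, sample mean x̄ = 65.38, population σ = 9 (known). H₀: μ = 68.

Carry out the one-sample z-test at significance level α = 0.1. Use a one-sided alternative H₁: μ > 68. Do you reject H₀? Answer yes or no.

SE = σ/√n = 9/√8 = 3.1820
z = (x̄−μ₀)/SE = (65.38−68)/3.1820 = -0.8234
p-value (one-sided, H₁ greater) = 0.79486
At α=0.1: p ≥ α → fail to reject H₀

reject H₀: no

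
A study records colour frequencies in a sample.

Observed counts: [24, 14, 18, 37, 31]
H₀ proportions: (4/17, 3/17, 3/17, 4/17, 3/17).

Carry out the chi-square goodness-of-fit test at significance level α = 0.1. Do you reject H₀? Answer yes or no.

n = 124; E_i = n·p_i = [29.18, 21.88, 21.88, 29.18, 21.88]
χ² = (24−29.18)²/29.18 + (14−21.88)²/21.88 + (18−21.88)²/21.88 + (37−29.18)²/29.18 + (31−21.88)²/21.88 = 10.3434
df = 4
p-value (upper-tail) = 0.03502
At α=0.1: p < α → reject H₀

reject H₀: yes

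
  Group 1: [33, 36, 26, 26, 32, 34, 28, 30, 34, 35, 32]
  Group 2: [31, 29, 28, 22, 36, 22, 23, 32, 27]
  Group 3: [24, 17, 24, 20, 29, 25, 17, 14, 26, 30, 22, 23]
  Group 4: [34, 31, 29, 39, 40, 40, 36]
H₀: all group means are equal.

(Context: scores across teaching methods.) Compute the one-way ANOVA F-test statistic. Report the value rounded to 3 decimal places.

Group means [31.45, 27.78, 22.58, 35.57], grand mean 28.615
SSB = Σnᵢ(x̄ᵢ−x̄)² = 870.317; SSW = ΣΣ(x−x̄ᵢ)² = 688.914
MSB = 870.317/3 = 290.1057; MSW = 688.914/35 = 19.6833
F = MSB/MSW = 14.7387
df = (3, 35)

test statistic = 14.739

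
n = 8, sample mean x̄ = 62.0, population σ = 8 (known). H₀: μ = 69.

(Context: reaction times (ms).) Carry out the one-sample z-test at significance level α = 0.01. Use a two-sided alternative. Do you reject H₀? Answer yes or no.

reject H₀: no

SE = σ/√n = 8/√8 = 2.8284
z = (x̄−μ₀)/SE = (62.0−69)/2.8284 = -2.4749
p-value (two-sided) = 0.01333
At α=0.01: p ≥ α → fail to reject H₀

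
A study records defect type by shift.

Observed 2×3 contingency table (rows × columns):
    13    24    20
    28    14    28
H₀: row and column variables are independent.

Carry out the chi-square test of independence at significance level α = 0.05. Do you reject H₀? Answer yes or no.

Row totals [57, 70], col totals [41, 38, 48], n=127
χ² = (13−18.40)²/18.40 + (24−17.06)²/17.06 + (20−21.54)²/21.54 + (28−22.60)²/22.60 + (14−20.94)²/20.94 + (28−26.46)²/26.46 = 8.2080
df = 2
p-value (upper-tail) = 0.01651
At α=0.05: p < α → reject H₀

reject H₀: yes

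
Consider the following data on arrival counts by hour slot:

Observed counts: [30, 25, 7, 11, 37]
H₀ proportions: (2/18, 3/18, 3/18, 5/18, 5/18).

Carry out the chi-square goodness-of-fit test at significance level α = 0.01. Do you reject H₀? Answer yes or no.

reject H₀: yes

n = 110; E_i = n·p_i = [12.22, 18.33, 18.33, 30.56, 30.56]
χ² = (30−12.22)²/12.22 + (25−18.33)²/18.33 + (7−18.33)²/18.33 + (11−30.56)²/30.56 + (37−30.56)²/30.56 = 49.1636
df = 4
p-value (upper-tail) = 0.00000
At α=0.01: p < α → reject H₀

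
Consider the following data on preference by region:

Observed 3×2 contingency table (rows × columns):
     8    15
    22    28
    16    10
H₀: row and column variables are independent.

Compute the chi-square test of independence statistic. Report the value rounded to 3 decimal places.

test statistic = 3.759

Row totals [23, 50, 26], col totals [46, 53], n=99
χ² = (8−10.69)²/10.69 + (15−12.31)²/12.31 + (22−23.23)²/23.23 + (28−26.77)²/26.77 + (16−12.08)²/12.08 + (10−13.92)²/13.92 = 3.7589
df = 2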